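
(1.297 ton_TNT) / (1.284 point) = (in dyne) 1.198e+18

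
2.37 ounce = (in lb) 0.1481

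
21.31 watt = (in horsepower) 0.02858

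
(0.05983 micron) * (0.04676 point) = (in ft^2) 1.062e-11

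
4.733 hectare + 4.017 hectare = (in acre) 21.62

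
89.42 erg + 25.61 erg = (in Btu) 1.09e-08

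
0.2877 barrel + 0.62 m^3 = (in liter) 665.7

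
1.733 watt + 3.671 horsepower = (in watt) 2739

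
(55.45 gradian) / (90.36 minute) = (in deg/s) 0.009205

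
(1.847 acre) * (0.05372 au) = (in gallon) 1.587e+16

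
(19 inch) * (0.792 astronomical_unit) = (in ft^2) 6.155e+11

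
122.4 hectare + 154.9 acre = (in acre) 457.4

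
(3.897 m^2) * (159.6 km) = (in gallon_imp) 1.368e+08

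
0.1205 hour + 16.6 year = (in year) 16.6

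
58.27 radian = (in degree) 3339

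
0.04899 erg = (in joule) 4.899e-09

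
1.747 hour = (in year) 0.0001994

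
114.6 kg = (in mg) 1.146e+08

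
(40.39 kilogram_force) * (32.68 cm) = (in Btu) 0.1227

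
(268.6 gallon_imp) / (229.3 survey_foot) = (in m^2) 0.01747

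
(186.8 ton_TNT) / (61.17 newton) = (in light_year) 1.351e-06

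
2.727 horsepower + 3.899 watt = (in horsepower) 2.732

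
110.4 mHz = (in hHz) 0.001104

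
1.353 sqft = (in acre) 3.106e-05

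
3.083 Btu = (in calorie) 777.4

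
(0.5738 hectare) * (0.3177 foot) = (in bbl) 3495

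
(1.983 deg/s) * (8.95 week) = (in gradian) 1.193e+07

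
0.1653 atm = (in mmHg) 125.6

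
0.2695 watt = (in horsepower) 0.0003614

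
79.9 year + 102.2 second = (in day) 2.916e+04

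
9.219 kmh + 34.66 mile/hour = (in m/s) 18.06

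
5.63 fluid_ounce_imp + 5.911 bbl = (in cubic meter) 0.9399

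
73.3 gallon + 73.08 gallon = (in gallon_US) 146.4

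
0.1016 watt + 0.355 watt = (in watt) 0.4566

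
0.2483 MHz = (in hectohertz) 2483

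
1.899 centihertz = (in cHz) 1.899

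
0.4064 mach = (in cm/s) 1.384e+04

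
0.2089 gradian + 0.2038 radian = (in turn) 0.03296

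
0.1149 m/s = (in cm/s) 11.49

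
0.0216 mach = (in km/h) 26.48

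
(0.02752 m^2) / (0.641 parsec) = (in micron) 1.391e-12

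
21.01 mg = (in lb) 4.632e-05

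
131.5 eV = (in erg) 2.107e-10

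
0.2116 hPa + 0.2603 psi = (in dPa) 1.816e+04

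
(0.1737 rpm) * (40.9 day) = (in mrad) 6.428e+07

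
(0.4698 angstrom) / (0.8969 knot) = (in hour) 2.828e-14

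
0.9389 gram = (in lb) 0.00207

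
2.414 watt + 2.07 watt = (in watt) 4.484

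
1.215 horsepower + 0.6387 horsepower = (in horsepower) 1.854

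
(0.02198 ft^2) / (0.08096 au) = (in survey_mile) 1.048e-16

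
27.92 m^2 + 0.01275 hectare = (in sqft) 1673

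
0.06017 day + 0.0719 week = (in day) 0.5635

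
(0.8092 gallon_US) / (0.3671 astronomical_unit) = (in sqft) 6.004e-13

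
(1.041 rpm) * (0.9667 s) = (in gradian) 6.709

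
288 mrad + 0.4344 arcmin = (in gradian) 18.34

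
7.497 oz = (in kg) 0.2125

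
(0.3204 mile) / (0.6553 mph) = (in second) 1760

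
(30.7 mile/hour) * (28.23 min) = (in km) 23.25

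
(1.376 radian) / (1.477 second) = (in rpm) 8.896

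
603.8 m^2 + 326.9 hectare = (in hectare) 327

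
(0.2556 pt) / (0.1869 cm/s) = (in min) 0.0008041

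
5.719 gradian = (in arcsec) 1.853e+04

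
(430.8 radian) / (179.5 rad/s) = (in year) 7.61e-08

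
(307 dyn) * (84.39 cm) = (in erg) 2.591e+04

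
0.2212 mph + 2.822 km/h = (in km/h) 3.178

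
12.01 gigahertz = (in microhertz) 1.201e+16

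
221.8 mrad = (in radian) 0.2218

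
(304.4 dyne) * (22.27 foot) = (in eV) 1.29e+17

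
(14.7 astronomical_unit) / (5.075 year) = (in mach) 40.35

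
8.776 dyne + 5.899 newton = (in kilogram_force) 0.6015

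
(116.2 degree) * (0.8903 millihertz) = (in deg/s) 0.1035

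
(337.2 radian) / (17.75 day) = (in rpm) 0.0021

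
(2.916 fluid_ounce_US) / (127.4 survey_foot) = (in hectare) 2.221e-10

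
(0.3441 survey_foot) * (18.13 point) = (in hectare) 6.708e-08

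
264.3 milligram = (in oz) 0.009323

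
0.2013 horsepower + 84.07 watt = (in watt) 234.2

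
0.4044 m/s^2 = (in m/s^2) 0.4044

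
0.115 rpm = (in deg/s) 0.69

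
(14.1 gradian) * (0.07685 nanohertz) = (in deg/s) 9.752e-10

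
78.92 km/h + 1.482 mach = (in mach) 1.546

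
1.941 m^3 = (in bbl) 12.21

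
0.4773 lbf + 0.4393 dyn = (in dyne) 2.123e+05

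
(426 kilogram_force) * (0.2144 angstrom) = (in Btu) 8.489e-11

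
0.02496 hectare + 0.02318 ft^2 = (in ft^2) 2687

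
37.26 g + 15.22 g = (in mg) 5.248e+04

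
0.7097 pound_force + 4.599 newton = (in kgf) 0.7909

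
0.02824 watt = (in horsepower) 3.787e-05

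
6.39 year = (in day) 2332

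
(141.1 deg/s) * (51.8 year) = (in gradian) 2.561e+11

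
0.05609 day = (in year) 0.0001537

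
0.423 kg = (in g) 423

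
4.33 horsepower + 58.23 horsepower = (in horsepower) 62.56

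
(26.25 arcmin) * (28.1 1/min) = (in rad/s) 0.003576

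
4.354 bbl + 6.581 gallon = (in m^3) 0.7171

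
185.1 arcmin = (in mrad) 53.84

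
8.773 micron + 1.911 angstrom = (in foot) 2.878e-05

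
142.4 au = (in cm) 2.13e+15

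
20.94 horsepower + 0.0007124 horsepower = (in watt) 1.562e+04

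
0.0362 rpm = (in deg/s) 0.2172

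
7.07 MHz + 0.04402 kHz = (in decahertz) 7.07e+05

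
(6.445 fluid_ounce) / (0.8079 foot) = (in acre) 1.913e-07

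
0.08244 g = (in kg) 8.244e-05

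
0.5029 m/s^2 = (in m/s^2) 0.5029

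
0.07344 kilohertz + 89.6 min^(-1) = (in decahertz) 7.493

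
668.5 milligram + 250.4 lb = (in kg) 113.6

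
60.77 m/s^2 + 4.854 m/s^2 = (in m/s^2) 65.62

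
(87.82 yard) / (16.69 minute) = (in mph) 0.1794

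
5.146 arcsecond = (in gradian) 0.001588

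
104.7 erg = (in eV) 6.535e+13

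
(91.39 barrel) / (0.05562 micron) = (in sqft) 2.812e+09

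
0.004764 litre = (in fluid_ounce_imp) 0.1677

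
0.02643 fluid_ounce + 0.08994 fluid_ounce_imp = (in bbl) 2.099e-05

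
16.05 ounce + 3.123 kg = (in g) 3578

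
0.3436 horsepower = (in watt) 256.2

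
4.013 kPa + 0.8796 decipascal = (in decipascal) 4.013e+04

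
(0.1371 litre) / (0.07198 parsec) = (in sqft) 6.644e-19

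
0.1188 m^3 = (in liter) 118.8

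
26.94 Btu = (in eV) 1.774e+23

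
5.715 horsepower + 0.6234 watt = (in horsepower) 5.716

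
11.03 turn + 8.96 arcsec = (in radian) 69.3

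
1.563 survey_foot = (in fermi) 4.764e+14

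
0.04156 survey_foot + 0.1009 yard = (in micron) 1.049e+05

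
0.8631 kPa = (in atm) 0.008518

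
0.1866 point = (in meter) 6.583e-05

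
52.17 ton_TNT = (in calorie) 5.217e+10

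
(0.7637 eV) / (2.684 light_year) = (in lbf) 1.083e-36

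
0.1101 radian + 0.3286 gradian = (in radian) 0.1153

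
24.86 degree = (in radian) 0.4339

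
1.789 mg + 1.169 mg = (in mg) 2.958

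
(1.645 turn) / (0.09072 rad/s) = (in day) 0.001319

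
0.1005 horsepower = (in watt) 74.94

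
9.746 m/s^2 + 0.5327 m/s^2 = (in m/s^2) 10.28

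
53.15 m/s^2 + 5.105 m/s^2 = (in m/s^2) 58.25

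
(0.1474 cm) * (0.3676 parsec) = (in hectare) 1.672e+09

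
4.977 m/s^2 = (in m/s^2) 4.977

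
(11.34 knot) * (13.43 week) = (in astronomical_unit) 0.0003167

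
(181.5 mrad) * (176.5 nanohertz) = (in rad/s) 3.203e-08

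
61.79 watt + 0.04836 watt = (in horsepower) 0.08293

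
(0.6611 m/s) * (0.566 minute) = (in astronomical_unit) 1.501e-10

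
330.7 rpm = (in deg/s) 1984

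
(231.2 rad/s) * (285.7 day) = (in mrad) 5.707e+12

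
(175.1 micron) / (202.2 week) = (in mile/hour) 3.203e-12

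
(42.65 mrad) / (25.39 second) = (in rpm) 0.01604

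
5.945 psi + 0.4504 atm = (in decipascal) 8.663e+05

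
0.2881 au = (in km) 4.31e+07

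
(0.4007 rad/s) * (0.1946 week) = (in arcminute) 1.621e+08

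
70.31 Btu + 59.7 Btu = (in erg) 1.372e+12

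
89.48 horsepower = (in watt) 6.673e+04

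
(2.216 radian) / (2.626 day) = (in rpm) 9.327e-05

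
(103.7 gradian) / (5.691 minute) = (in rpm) 0.04555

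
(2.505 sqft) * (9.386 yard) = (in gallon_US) 527.6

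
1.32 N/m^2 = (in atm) 1.303e-05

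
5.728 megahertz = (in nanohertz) 5.728e+15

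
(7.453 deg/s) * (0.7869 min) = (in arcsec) 1.267e+06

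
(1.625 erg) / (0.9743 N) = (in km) 1.668e-10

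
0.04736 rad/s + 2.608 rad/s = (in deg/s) 152.1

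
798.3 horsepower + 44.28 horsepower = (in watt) 6.283e+05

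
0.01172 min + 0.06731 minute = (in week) 7.84e-06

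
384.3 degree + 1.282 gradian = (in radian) 6.727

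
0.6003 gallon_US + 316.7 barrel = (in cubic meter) 50.35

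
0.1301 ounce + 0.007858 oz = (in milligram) 3911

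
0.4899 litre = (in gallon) 0.1294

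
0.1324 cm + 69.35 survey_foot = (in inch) 832.3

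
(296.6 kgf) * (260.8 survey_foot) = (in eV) 1.443e+24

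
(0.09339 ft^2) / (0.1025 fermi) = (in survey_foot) 2.777e+14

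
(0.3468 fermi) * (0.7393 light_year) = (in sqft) 26.11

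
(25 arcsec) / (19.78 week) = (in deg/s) 5.805e-10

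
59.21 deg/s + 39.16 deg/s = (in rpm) 16.39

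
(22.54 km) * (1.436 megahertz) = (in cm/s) 3.237e+12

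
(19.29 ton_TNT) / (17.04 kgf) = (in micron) 4.83e+14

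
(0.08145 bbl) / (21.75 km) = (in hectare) 5.954e-11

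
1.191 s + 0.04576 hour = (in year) 5.262e-06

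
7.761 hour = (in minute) 465.7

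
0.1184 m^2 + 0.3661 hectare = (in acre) 0.9047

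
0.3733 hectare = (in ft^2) 4.018e+04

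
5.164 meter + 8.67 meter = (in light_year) 1.462e-15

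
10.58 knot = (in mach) 0.01598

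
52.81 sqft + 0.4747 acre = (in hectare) 0.1926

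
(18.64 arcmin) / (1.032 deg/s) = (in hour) 8.362e-05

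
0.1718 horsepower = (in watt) 128.1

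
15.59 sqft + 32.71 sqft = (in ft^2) 48.3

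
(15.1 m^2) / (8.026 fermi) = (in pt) 5.333e+18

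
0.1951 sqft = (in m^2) 0.01813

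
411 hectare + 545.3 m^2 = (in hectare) 411.1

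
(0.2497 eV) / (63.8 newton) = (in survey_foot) 2.057e-21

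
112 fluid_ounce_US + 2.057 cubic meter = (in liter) 2060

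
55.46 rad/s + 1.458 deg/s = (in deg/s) 3179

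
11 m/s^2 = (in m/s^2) 11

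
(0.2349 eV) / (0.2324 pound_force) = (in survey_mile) 2.262e-23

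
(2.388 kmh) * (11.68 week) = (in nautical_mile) 2530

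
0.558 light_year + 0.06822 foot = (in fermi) 5.279e+30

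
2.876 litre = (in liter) 2.876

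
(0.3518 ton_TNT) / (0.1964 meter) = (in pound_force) 1.685e+09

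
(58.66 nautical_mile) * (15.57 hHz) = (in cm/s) 1.691e+10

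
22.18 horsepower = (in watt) 1.654e+04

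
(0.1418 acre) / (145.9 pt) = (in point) 3.16e+07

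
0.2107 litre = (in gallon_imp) 0.04635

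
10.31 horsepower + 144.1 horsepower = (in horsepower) 154.4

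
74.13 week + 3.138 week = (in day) 540.9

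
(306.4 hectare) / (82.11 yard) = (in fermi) 4.081e+19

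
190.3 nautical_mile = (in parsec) 1.142e-11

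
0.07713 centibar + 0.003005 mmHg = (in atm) 0.0007652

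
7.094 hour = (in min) 425.6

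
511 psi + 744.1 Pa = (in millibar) 3.524e+04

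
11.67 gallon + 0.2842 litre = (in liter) 44.46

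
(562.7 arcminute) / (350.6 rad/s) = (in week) 7.719e-10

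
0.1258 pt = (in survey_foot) 0.0001456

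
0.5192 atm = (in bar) 0.5261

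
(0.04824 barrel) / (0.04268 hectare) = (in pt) 0.05094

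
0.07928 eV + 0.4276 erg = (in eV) 2.669e+11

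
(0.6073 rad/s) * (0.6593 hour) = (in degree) 8.259e+04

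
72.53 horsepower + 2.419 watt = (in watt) 5.409e+04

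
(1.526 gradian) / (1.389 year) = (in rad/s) 5.472e-10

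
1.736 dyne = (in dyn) 1.736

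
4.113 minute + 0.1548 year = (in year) 0.1548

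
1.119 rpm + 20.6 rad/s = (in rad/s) 20.72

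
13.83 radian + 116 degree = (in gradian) 1009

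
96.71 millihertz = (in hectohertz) 0.0009671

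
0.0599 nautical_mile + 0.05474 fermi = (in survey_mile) 0.06893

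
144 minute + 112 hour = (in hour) 114.4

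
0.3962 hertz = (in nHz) 3.962e+08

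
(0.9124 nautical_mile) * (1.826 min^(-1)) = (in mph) 115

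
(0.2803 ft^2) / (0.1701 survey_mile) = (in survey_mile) 5.911e-08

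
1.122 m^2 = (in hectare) 0.0001122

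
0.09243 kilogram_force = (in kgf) 0.09243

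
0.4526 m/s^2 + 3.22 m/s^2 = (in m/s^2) 3.673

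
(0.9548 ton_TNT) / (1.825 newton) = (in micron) 2.189e+15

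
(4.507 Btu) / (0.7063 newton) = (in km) 6.732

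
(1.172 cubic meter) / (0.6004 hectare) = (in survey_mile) 1.213e-07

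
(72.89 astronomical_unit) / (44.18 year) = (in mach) 22.98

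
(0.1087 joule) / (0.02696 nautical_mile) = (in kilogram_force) 0.000222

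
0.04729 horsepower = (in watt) 35.26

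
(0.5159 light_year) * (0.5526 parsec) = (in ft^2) 8.958e+32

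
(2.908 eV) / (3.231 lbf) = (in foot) 1.064e-19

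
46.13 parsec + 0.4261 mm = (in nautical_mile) 7.686e+14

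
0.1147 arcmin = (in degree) 0.001912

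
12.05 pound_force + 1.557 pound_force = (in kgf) 6.172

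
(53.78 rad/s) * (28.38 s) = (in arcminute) 5.247e+06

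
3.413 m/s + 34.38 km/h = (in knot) 25.2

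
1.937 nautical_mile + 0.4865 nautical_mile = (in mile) 2.789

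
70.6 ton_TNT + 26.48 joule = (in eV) 1.844e+30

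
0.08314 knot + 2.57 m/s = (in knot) 5.079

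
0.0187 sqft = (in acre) 4.293e-07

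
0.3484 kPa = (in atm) 0.003438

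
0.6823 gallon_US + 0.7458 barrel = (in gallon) 32.01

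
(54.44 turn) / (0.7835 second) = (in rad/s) 436.6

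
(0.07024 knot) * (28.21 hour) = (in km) 3.67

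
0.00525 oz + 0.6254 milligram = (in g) 0.1495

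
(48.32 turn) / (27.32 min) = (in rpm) 1.769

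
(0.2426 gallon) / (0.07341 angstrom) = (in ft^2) 1.347e+09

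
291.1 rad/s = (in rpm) 2780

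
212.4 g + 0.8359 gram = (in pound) 0.4701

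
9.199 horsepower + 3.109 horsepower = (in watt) 9178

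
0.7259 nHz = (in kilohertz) 7.259e-13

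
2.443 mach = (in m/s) 831.8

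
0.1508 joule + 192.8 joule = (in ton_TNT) 4.612e-08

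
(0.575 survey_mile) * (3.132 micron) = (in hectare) 2.898e-07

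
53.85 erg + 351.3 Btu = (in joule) 3.706e+05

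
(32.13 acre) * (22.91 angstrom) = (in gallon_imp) 0.06553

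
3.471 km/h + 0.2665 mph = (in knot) 2.106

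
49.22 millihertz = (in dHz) 0.4922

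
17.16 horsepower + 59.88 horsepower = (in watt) 5.745e+04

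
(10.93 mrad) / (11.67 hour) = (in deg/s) 1.491e-05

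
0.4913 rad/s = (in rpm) 4.692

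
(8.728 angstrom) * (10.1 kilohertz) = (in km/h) 3.174e-05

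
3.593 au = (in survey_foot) 1.763e+12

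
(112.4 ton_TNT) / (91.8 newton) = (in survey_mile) 3.183e+06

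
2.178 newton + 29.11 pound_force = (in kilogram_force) 13.43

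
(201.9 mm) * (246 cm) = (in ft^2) 5.346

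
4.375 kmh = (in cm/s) 121.5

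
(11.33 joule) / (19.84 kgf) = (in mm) 58.23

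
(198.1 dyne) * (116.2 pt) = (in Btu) 7.697e-08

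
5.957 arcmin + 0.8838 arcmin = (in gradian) 0.1267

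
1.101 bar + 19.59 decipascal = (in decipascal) 1.101e+06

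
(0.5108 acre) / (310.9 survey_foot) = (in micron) 2.181e+07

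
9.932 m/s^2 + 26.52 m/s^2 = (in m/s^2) 36.45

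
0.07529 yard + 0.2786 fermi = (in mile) 4.278e-05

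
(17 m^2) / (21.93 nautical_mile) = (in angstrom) 4.186e+06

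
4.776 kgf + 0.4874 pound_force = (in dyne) 4.9e+06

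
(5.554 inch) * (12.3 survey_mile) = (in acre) 0.69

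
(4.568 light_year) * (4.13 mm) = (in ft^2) 1.921e+15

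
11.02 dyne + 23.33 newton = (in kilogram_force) 2.379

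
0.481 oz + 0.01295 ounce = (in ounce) 0.494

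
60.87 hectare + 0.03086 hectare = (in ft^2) 6.555e+06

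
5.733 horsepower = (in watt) 4275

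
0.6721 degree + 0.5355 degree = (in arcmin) 72.46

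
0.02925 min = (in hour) 0.0004875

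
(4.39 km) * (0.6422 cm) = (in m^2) 28.19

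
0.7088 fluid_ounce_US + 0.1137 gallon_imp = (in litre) 0.5379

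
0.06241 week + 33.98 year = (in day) 1.24e+04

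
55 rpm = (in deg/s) 330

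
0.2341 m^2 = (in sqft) 2.52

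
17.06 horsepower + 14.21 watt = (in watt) 1.274e+04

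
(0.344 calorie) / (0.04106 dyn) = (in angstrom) 3.505e+16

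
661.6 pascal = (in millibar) 6.616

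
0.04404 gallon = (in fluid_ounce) 5.637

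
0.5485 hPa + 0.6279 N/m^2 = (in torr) 0.4161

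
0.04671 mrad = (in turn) 7.434e-06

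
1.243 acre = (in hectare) 0.503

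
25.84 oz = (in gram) 732.6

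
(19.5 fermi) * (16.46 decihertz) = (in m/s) 3.21e-14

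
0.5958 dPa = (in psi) 8.641e-06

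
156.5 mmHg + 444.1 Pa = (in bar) 0.2131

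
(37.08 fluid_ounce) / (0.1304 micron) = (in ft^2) 9.052e+04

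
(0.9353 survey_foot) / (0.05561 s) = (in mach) 0.01506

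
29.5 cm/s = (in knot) 0.5734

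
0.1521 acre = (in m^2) 615.5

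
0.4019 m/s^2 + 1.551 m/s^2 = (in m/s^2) 1.953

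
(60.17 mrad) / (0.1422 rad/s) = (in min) 0.007052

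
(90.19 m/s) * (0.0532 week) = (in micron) 2.902e+12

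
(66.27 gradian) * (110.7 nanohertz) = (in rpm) 1.1e-06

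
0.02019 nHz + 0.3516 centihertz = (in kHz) 3.516e-06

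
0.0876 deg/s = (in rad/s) 0.001529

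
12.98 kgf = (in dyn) 1.273e+07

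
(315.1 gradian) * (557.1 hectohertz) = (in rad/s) 2.757e+05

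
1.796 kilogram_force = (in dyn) 1.761e+06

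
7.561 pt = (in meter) 0.002667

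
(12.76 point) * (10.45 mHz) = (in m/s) 4.704e-05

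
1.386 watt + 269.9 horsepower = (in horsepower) 269.9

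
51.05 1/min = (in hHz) 0.008508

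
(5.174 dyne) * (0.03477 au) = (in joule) 2.691e+05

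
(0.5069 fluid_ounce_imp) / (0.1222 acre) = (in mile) 1.81e-11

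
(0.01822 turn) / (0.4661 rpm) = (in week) 3.878e-06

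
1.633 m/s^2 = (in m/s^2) 1.633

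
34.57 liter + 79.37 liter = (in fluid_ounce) 3853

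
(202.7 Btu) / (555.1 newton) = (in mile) 0.2394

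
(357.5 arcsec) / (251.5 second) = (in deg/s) 0.0003949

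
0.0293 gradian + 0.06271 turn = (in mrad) 394.5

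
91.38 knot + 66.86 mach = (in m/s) 2.281e+04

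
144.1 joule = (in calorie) 34.44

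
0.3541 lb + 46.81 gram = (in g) 207.4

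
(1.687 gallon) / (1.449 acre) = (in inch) 4.288e-05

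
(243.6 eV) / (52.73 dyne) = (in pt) 2.098e-10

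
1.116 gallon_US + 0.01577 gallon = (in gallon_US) 1.132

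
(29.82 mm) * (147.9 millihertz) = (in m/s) 0.00441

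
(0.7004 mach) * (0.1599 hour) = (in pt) 3.891e+08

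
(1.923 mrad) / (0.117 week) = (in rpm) 2.595e-07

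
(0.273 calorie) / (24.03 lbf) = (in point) 30.29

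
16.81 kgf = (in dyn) 1.648e+07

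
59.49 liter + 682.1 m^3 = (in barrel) 4291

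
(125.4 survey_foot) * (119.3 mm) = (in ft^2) 49.08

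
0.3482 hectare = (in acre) 0.8604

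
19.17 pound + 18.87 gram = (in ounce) 307.4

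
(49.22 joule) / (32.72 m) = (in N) 1.504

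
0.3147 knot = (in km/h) 0.5828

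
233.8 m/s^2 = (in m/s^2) 233.8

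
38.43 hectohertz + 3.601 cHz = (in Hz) 3843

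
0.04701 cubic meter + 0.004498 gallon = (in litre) 47.03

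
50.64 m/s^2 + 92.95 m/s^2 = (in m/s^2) 143.6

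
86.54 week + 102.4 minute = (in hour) 1.454e+04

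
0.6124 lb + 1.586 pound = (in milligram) 9.972e+05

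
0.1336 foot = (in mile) 2.53e-05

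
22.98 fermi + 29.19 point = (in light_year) 1.088e-18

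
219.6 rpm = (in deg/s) 1318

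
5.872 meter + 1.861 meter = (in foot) 25.37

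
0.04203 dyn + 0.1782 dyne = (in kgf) 2.246e-07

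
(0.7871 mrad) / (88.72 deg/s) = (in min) 8.472e-06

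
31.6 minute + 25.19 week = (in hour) 4232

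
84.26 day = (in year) 0.2308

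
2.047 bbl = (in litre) 325.4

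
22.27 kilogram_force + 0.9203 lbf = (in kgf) 22.69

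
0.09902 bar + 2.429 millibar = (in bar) 0.1014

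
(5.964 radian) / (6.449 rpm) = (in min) 0.1472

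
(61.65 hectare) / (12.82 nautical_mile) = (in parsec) 8.415e-16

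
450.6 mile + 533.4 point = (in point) 2.056e+09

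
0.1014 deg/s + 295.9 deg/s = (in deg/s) 296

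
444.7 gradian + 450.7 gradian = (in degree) 805.9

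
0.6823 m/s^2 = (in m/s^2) 0.6823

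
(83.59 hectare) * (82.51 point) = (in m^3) 2.433e+04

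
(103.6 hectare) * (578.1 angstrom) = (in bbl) 0.3767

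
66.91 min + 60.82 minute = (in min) 127.7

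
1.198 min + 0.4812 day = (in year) 0.001321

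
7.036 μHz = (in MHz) 7.036e-12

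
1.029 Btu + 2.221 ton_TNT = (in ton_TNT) 2.221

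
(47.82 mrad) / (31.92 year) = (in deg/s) 2.722e-09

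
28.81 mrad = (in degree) 1.651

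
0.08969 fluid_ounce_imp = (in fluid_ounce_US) 0.08617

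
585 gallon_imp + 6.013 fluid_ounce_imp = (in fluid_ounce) 8.993e+04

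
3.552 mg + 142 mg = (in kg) 0.0001456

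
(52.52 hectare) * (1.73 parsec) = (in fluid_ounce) 9.48e+26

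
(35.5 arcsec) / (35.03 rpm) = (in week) 7.758e-11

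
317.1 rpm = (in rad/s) 33.21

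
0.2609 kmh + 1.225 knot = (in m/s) 0.7027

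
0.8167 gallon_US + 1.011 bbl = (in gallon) 43.28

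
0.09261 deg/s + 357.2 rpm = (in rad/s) 37.41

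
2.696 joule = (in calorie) 0.6444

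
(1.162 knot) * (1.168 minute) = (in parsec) 1.358e-15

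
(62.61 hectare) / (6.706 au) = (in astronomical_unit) 4.172e-18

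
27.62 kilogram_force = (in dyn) 2.709e+07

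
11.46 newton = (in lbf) 2.576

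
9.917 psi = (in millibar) 683.8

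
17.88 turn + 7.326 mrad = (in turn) 17.88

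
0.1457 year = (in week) 7.597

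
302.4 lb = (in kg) 137.2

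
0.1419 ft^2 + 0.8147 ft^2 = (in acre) 2.196e-05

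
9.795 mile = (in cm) 1.576e+06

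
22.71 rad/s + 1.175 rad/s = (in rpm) 228.1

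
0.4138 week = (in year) 0.007936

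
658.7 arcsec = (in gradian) 0.2033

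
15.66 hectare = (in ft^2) 1.686e+06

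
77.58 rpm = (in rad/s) 8.124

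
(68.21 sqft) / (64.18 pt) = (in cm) 2.799e+04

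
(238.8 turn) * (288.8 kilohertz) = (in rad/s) 4.333e+08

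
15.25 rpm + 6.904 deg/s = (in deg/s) 98.4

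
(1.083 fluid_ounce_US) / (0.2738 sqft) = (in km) 1.259e-06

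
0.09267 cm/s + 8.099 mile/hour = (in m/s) 3.622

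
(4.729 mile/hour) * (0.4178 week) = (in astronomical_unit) 3.571e-06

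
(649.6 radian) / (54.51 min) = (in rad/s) 0.1986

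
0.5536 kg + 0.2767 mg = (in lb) 1.22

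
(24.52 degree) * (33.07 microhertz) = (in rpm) 0.0001351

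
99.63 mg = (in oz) 0.003514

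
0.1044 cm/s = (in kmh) 0.003758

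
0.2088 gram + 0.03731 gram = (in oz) 0.008681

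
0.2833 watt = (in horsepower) 0.0003799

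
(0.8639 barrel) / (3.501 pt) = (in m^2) 111.2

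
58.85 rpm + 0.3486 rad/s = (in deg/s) 373.1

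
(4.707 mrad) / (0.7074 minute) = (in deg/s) 0.006354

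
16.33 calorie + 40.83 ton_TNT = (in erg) 1.708e+18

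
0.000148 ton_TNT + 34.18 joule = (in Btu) 587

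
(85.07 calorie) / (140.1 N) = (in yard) 2.778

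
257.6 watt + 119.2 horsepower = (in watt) 8.915e+04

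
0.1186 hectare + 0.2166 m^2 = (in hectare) 0.1186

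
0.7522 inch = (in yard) 0.02089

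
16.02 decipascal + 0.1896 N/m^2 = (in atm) 1.768e-05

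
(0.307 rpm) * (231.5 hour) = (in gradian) 1.706e+06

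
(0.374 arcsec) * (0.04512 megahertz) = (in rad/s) 0.08181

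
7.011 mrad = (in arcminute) 24.1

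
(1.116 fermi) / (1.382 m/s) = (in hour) 2.243e-19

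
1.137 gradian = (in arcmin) 61.4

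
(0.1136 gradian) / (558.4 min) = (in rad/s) 5.326e-08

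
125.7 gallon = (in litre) 475.8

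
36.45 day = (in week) 5.207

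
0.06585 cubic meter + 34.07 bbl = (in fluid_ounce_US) 1.854e+05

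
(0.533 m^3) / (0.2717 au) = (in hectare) 1.311e-15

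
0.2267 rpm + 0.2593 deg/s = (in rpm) 0.2699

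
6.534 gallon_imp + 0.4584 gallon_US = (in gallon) 8.305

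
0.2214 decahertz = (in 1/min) 132.8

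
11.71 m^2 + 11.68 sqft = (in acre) 0.003162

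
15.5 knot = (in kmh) 28.71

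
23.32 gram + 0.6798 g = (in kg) 0.024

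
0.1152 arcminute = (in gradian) 0.002133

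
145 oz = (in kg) 4.111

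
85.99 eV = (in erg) 1.378e-10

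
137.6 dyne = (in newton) 0.001376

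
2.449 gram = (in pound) 0.005399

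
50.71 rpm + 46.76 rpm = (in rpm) 97.47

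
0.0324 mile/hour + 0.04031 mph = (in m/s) 0.0325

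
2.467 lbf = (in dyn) 1.097e+06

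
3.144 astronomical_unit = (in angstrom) 4.703e+21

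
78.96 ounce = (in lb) 4.935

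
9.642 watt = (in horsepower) 0.01293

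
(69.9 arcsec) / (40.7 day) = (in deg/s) 5.522e-09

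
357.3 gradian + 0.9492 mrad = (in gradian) 357.4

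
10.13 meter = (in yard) 11.08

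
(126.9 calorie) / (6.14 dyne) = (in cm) 8.647e+08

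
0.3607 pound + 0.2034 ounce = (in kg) 0.1694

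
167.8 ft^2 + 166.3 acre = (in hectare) 67.3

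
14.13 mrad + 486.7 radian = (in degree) 2.789e+04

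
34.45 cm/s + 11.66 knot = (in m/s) 6.343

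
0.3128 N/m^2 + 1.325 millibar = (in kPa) 0.1328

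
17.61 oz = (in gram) 499.2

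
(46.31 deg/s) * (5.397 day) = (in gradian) 2.399e+07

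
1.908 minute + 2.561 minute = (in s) 268.1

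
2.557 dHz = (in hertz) 0.2557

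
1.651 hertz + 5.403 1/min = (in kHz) 0.001741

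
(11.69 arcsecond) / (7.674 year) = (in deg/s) 1.342e-11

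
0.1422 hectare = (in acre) 0.3514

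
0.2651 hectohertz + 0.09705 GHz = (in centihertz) 9.705e+09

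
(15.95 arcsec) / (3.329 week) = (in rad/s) 3.841e-11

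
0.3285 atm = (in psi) 4.828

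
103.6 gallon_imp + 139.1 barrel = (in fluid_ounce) 7.637e+05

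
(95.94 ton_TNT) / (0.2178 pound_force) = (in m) 4.143e+11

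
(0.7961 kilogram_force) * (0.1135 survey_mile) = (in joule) 1426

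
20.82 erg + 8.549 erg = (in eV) 1.833e+13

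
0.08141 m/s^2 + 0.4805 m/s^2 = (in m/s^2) 0.5619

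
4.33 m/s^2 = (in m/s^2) 4.33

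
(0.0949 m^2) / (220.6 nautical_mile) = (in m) 2.323e-07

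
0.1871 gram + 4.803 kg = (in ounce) 169.4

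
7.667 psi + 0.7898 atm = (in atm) 1.312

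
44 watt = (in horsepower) 0.059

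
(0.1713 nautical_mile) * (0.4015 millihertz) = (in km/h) 0.4585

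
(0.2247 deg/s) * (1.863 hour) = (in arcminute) 9.042e+04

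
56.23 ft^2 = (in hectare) 0.0005224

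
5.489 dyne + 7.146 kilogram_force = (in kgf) 7.146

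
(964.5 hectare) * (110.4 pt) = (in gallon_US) 9.923e+07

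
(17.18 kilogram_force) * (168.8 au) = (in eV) 2.655e+34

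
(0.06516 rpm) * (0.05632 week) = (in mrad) 2.324e+05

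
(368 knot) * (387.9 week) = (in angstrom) 4.441e+20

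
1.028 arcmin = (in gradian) 0.01904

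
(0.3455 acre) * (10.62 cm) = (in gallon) 3.923e+04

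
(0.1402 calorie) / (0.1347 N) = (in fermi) 4.355e+15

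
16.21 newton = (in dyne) 1.621e+06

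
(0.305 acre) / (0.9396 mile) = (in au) 5.456e-12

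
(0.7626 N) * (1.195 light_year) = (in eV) 5.381e+34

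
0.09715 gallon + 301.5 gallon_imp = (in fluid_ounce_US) 4.636e+04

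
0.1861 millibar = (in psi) 0.002699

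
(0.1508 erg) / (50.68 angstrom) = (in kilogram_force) 0.3034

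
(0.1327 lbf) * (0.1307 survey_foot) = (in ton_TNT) 5.62e-12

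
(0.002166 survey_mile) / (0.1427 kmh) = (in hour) 0.02443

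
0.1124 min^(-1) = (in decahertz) 0.0001873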